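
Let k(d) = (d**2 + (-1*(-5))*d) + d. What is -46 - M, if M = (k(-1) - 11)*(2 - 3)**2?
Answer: -30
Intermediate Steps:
k(d) = d**2 + 6*d (k(d) = (d**2 + 5*d) + d = d**2 + 6*d)
M = -16 (M = (-(6 - 1) - 11)*(2 - 3)**2 = (-1*5 - 11)*(-1)**2 = (-5 - 11)*1 = -16*1 = -16)
-46 - M = -46 - 1*(-16) = -46 + 16 = -30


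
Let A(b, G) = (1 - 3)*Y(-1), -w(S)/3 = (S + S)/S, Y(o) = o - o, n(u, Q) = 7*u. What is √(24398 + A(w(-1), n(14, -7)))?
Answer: √24398 ≈ 156.20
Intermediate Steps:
Y(o) = 0
w(S) = -6 (w(S) = -3*(S + S)/S = -3*2*S/S = -3*2 = -6)
A(b, G) = 0 (A(b, G) = (1 - 3)*0 = -2*0 = 0)
√(24398 + A(w(-1), n(14, -7))) = √(24398 + 0) = √24398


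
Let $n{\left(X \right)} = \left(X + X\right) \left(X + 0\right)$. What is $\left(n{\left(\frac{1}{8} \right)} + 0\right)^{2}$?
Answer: $\frac{1}{1024} \approx 0.00097656$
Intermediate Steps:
$n{\left(X \right)} = 2 X^{2}$ ($n{\left(X \right)} = 2 X X = 2 X^{2}$)
$\left(n{\left(\frac{1}{8} \right)} + 0\right)^{2} = \left(2 \left(\frac{1}{8}\right)^{2} + 0\right)^{2} = \left(\frac{2}{64} + 0\right)^{2} = \left(2 \cdot \frac{1}{64} + 0\right)^{2} = \left(\frac{1}{32} + 0\right)^{2} = \left(\frac{1}{32}\right)^{2} = \frac{1}{1024}$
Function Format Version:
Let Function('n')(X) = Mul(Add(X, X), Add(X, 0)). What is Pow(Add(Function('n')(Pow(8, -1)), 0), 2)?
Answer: Rational(1, 1024) ≈ 0.00097656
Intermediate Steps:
Function('n')(X) = Mul(2, Pow(X, 2)) (Function('n')(X) = Mul(Mul(2, X), X) = Mul(2, Pow(X, 2)))
Pow(Add(Function('n')(Pow(8, -1)), 0), 2) = Pow(Add(Mul(2, Pow(Pow(8, -1), 2)), 0), 2) = Pow(Add(Mul(2, Pow(Rational(1, 8), 2)), 0), 2) = Pow(Add(Mul(2, Rational(1, 64)), 0), 2) = Pow(Add(Rational(1, 32), 0), 2) = Pow(Rational(1, 32), 2) = Rational(1, 1024)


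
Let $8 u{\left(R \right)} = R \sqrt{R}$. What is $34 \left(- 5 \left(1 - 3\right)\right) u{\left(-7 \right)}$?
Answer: $- \frac{595 i \sqrt{7}}{2} \approx - 787.11 i$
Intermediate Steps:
$u{\left(R \right)} = \frac{R^{\frac{3}{2}}}{8}$ ($u{\left(R \right)} = \frac{R \sqrt{R}}{8} = \frac{R^{\frac{3}{2}}}{8}$)
$34 \left(- 5 \left(1 - 3\right)\right) u{\left(-7 \right)} = 34 \left(- 5 \left(1 - 3\right)\right) \frac{\left(-7\right)^{\frac{3}{2}}}{8} = 34 \left(\left(-5\right) \left(-2\right)\right) \frac{\left(-7\right) i \sqrt{7}}{8} = 34 \cdot 10 \left(- \frac{7 i \sqrt{7}}{8}\right) = 340 \left(- \frac{7 i \sqrt{7}}{8}\right) = - \frac{595 i \sqrt{7}}{2}$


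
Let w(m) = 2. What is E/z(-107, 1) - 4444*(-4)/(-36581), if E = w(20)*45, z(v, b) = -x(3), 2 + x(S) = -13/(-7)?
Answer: 23028254/36581 ≈ 629.51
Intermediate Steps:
x(S) = -⅐ (x(S) = -2 - 13/(-7) = -2 - 13*(-⅐) = -2 + 13/7 = -⅐)
z(v, b) = ⅐ (z(v, b) = -1*(-⅐) = ⅐)
E = 90 (E = 2*45 = 90)
E/z(-107, 1) - 4444*(-4)/(-36581) = 90/(⅐) - 4444*(-4)/(-36581) = 90*7 + 17776*(-1/36581) = 630 - 17776/36581 = 23028254/36581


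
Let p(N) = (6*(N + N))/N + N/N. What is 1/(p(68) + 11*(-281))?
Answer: -1/3078 ≈ -0.00032489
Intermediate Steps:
p(N) = 13 (p(N) = (6*(2*N))/N + 1 = (12*N)/N + 1 = 12 + 1 = 13)
1/(p(68) + 11*(-281)) = 1/(13 + 11*(-281)) = 1/(13 - 3091) = 1/(-3078) = -1/3078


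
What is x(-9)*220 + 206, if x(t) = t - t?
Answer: 206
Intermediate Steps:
x(t) = 0
x(-9)*220 + 206 = 0*220 + 206 = 0 + 206 = 206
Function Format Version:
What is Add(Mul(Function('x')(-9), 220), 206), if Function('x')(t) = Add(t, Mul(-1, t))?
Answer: 206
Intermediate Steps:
Function('x')(t) = 0
Add(Mul(Function('x')(-9), 220), 206) = Add(Mul(0, 220), 206) = Add(0, 206) = 206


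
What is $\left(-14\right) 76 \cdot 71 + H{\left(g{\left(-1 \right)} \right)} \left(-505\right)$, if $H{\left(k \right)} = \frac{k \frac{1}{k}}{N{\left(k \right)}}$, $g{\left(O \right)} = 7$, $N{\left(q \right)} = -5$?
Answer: $-75443$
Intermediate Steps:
$H{\left(k \right)} = - \frac{1}{5}$ ($H{\left(k \right)} = \frac{k \frac{1}{k}}{-5} = 1 \left(- \frac{1}{5}\right) = - \frac{1}{5}$)
$\left(-14\right) 76 \cdot 71 + H{\left(g{\left(-1 \right)} \right)} \left(-505\right) = \left(-14\right) 76 \cdot 71 - -101 = \left(-1064\right) 71 + 101 = -75544 + 101 = -75443$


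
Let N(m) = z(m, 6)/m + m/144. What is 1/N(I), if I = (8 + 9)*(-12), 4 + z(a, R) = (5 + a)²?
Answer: -102/19943 ≈ -0.0051146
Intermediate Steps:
z(a, R) = -4 + (5 + a)²
I = -204 (I = 17*(-12) = -204)
N(m) = m/144 + (-4 + (5 + m)²)/m (N(m) = (-4 + (5 + m)²)/m + m/144 = m/144 + (-4 + (5 + m)²)/m)
1/N(I) = 1/(10 + 21/(-204) + (145/144)*(-204)) = 1/(10 + 21*(-1/204) - 2465/12) = 1/(10 - 7/68 - 2465/12) = 1/(-19943/102) = -102/19943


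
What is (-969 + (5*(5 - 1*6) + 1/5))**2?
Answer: 23707161/25 ≈ 9.4829e+5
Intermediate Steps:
(-969 + (5*(5 - 1*6) + 1/5))**2 = (-969 + (5*(5 - 6) + 1/5))**2 = (-969 + (5*(-1) + 1/5))**2 = (-969 + (-5 + 1/5))**2 = (-969 - 24/5)**2 = (-4869/5)**2 = 23707161/25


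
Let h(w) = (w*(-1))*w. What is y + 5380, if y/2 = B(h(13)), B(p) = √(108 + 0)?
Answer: 5380 + 12*√3 ≈ 5400.8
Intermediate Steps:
h(w) = -w² (h(w) = (-w)*w = -w²)
B(p) = 6*√3 (B(p) = √108 = 6*√3)
y = 12*√3 (y = 2*(6*√3) = 12*√3 ≈ 20.785)
y + 5380 = 12*√3 + 5380 = 5380 + 12*√3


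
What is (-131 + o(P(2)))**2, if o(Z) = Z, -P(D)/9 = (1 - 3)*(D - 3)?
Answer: 22201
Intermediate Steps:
P(D) = -54 + 18*D (P(D) = -9*(1 - 3)*(D - 3) = -(-18)*(-3 + D) = -9*(6 - 2*D) = -54 + 18*D)
(-131 + o(P(2)))**2 = (-131 + (-54 + 18*2))**2 = (-131 + (-54 + 36))**2 = (-131 - 18)**2 = (-149)**2 = 22201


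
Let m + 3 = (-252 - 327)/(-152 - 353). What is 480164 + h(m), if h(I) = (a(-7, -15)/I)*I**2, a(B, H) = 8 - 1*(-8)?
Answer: 242467844/505 ≈ 4.8013e+5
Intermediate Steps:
a(B, H) = 16 (a(B, H) = 8 + 8 = 16)
m = -936/505 (m = -3 + (-252 - 327)/(-152 - 353) = -3 - 579/(-505) = -3 - 579*(-1/505) = -3 + 579/505 = -936/505 ≈ -1.8535)
h(I) = 16*I (h(I) = (16/I)*I**2 = 16*I)
480164 + h(m) = 480164 + 16*(-936/505) = 480164 - 14976/505 = 242467844/505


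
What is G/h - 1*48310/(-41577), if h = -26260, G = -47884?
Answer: 814873417/272953005 ≈ 2.9854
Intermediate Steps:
G/h - 1*48310/(-41577) = -47884/(-26260) - 1*48310/(-41577) = -47884*(-1/26260) - 48310*(-1/41577) = 11971/6565 + 48310/41577 = 814873417/272953005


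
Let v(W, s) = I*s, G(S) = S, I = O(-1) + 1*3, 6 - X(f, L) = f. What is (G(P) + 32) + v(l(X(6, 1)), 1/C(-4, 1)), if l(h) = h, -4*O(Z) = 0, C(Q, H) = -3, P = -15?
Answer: 16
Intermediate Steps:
X(f, L) = 6 - f
O(Z) = 0 (O(Z) = -¼*0 = 0)
I = 3 (I = 0 + 1*3 = 0 + 3 = 3)
v(W, s) = 3*s
(G(P) + 32) + v(l(X(6, 1)), 1/C(-4, 1)) = (-15 + 32) + 3/(-3) = 17 + 3*(-⅓) = 17 - 1 = 16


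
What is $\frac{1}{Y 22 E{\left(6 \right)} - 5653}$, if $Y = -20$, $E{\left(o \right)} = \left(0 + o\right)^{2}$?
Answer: $- \frac{1}{21493} \approx -4.6527 \cdot 10^{-5}$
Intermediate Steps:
$E{\left(o \right)} = o^{2}$
$\frac{1}{Y 22 E{\left(6 \right)} - 5653} = \frac{1}{\left(-20\right) 22 \cdot 6^{2} - 5653} = \frac{1}{\left(-440\right) 36 - 5653} = \frac{1}{-15840 - 5653} = \frac{1}{-21493} = - \frac{1}{21493}$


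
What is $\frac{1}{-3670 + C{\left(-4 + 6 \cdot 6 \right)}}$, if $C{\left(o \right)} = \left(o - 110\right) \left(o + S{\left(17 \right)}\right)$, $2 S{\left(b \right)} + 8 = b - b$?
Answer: $- \frac{1}{5854} \approx -0.00017082$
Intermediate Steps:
$S{\left(b \right)} = -4$ ($S{\left(b \right)} = -4 + \frac{b - b}{2} = -4 + \frac{1}{2} \cdot 0 = -4 + 0 = -4$)
$C{\left(o \right)} = \left(-110 + o\right) \left(-4 + o\right)$ ($C{\left(o \right)} = \left(o - 110\right) \left(o - 4\right) = \left(-110 + o\right) \left(-4 + o\right)$)
$\frac{1}{-3670 + C{\left(-4 + 6 \cdot 6 \right)}} = \frac{1}{-3670 + \left(440 + \left(-4 + 6 \cdot 6\right)^{2} - 114 \left(-4 + 6 \cdot 6\right)\right)} = \frac{1}{-3670 + \left(440 + \left(-4 + 36\right)^{2} - 114 \left(-4 + 36\right)\right)} = \frac{1}{-3670 + \left(440 + 32^{2} - 3648\right)} = \frac{1}{-3670 + \left(440 + 1024 - 3648\right)} = \frac{1}{-3670 - 2184} = \frac{1}{-5854} = - \frac{1}{5854}$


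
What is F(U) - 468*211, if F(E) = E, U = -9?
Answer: -98757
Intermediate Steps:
F(U) - 468*211 = -9 - 468*211 = -9 - 98748 = -98757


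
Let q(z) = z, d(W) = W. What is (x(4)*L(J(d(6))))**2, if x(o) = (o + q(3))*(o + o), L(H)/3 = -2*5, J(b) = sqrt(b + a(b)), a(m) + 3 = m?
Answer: 2822400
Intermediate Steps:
a(m) = -3 + m
J(b) = sqrt(-3 + 2*b) (J(b) = sqrt(b + (-3 + b)) = sqrt(-3 + 2*b))
L(H) = -30 (L(H) = 3*(-2*5) = 3*(-10) = -30)
x(o) = 2*o*(3 + o) (x(o) = (o + 3)*(o + o) = (3 + o)*(2*o) = 2*o*(3 + o))
(x(4)*L(J(d(6))))**2 = ((2*4*(3 + 4))*(-30))**2 = ((2*4*7)*(-30))**2 = (56*(-30))**2 = (-1680)**2 = 2822400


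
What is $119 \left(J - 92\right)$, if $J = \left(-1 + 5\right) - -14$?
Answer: $-8806$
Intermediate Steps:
$J = 18$ ($J = 4 + 14 = 18$)
$119 \left(J - 92\right) = 119 \left(18 - 92\right) = 119 \left(-74\right) = -8806$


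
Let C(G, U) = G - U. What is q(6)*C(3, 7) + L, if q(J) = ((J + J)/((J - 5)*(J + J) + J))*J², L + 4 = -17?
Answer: -117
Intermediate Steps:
L = -21 (L = -4 - 17 = -21)
q(J) = 2*J³/(J + 2*J*(-5 + J)) (q(J) = ((2*J)/((-5 + J)*(2*J) + J))*J² = ((2*J)/(2*J*(-5 + J) + J))*J² = ((2*J)/(J + 2*J*(-5 + J)))*J² = (2*J/(J + 2*J*(-5 + J)))*J² = 2*J³/(J + 2*J*(-5 + J)))
q(6)*C(3, 7) + L = (2*6²/(-9 + 2*6))*(3 - 1*7) - 21 = (2*36/(-9 + 12))*(3 - 7) - 21 = (2*36/3)*(-4) - 21 = (2*36*(⅓))*(-4) - 21 = 24*(-4) - 21 = -96 - 21 = -117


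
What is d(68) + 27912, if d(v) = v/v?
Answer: 27913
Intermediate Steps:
d(v) = 1
d(68) + 27912 = 1 + 27912 = 27913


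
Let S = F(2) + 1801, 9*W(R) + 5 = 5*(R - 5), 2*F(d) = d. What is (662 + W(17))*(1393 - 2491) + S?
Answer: -731784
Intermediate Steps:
F(d) = d/2
W(R) = -10/3 + 5*R/9 (W(R) = -5/9 + (5*(R - 5))/9 = -5/9 + (5*(-5 + R))/9 = -5/9 + (-25 + 5*R)/9 = -5/9 + (-25/9 + 5*R/9) = -10/3 + 5*R/9)
S = 1802 (S = (1/2)*2 + 1801 = 1 + 1801 = 1802)
(662 + W(17))*(1393 - 2491) + S = (662 + (-10/3 + (5/9)*17))*(1393 - 2491) + 1802 = (662 + (-10/3 + 85/9))*(-1098) + 1802 = (662 + 55/9)*(-1098) + 1802 = (6013/9)*(-1098) + 1802 = -733586 + 1802 = -731784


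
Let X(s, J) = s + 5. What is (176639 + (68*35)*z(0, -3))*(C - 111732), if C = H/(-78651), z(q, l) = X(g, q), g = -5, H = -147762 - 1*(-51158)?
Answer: -1552257063224992/78651 ≈ -1.9736e+10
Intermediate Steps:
H = -96604 (H = -147762 + 51158 = -96604)
X(s, J) = 5 + s
z(q, l) = 0 (z(q, l) = 5 - 5 = 0)
C = 96604/78651 (C = -96604/(-78651) = -96604*(-1/78651) = 96604/78651 ≈ 1.2283)
(176639 + (68*35)*z(0, -3))*(C - 111732) = (176639 + (68*35)*0)*(96604/78651 - 111732) = (176639 + 2380*0)*(-8787736928/78651) = (176639 + 0)*(-8787736928/78651) = 176639*(-8787736928/78651) = -1552257063224992/78651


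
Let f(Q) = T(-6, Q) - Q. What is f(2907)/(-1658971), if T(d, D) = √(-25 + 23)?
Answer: 2907/1658971 - I*√2/1658971 ≈ 0.0017523 - 8.5246e-7*I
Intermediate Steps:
T(d, D) = I*√2 (T(d, D) = √(-2) = I*√2)
f(Q) = -Q + I*√2 (f(Q) = I*√2 - Q = -Q + I*√2)
f(2907)/(-1658971) = (-1*2907 + I*√2)/(-1658971) = (-2907 + I*√2)*(-1/1658971) = 2907/1658971 - I*√2/1658971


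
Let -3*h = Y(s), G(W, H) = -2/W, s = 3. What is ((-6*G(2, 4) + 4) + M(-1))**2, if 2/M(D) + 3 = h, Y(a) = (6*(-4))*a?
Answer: 44944/441 ≈ 101.91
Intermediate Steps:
Y(a) = -24*a
h = 24 (h = -(-8)*3 = -1/3*(-72) = 24)
M(D) = 2/21 (M(D) = 2/(-3 + 24) = 2/21)
((-6*G(2, 4) + 4) + M(-1))**2 = ((-(-12)/2 + 4) + 2/21)**2 = ((-6*(-1) + 4) + 2/21)**2 = ((6 + 4) + 2/21)**2 = (10 + 2/21)**2 = (212/21)**2 = 44944/441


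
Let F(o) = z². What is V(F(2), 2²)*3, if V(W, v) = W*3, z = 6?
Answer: 324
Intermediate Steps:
F(o) = 36 (F(o) = 6² = 36)
V(W, v) = 3*W
V(F(2), 2²)*3 = (3*36)*3 = 108*3 = 324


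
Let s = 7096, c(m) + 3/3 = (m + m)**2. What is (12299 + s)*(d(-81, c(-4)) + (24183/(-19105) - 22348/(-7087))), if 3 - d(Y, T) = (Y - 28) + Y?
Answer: 102356028994446/27079427 ≈ 3.7798e+6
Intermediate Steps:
c(m) = -1 + 4*m**2 (c(m) = -1 + (m + m)**2 = -1 + (2*m)**2 = -1 + 4*m**2)
d(Y, T) = 31 - 2*Y (d(Y, T) = 3 - ((Y - 28) + Y) = 3 - ((-28 + Y) + Y) = 3 - (-28 + 2*Y) = 3 + (28 - 2*Y) = 31 - 2*Y)
(12299 + s)*(d(-81, c(-4)) + (24183/(-19105) - 22348/(-7087))) = (12299 + 7096)*((31 - 2*(-81)) + (24183/(-19105) - 22348/(-7087))) = 19395*((31 + 162) + (24183*(-1/19105) - 22348*(-1/7087))) = 19395*(193 + (-24183/19105 + 22348/7087)) = 19395*(193 + 255573619/135397135) = 19395*(26387220674/135397135) = 102356028994446/27079427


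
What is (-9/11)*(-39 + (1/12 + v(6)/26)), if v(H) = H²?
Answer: 17565/572 ≈ 30.708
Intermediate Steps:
(-9/11)*(-39 + (1/12 + v(6)/26)) = (-9/11)*(-39 + (1/12 + 6²/26)) = (-9*1/11)*(-39 + (1*(1/12) + 36*(1/26))) = -9*(-39 + (1/12 + 18/13))/11 = -9*(-39 + 229/156)/11 = -9/11*(-5855/156) = 17565/572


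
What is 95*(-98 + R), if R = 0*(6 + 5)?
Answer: -9310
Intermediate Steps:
R = 0 (R = 0*11 = 0)
95*(-98 + R) = 95*(-98 + 0) = 95*(-98) = -9310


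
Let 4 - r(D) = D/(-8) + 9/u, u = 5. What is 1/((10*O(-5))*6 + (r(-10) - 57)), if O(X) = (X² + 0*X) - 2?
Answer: 20/26479 ≈ 0.00075532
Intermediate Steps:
O(X) = -2 + X² (O(X) = (X² + 0) - 2 = X² - 2 = -2 + X²)
r(D) = 11/5 + D/8 (r(D) = 4 - (D/(-8) + 9/5) = 4 - (D*(-⅛) + 9*(⅕)) = 4 - (-D/8 + 9/5) = 4 - (9/5 - D/8) = 4 + (-9/5 + D/8) = 11/5 + D/8)
1/((10*O(-5))*6 + (r(-10) - 57)) = 1/((10*(-2 + (-5)²))*6 + ((11/5 + (⅛)*(-10)) - 57)) = 1/((10*(-2 + 25))*6 + ((11/5 - 5/4) - 57)) = 1/((10*23)*6 + (19/20 - 57)) = 1/(230*6 - 1121/20) = 1/(1380 - 1121/20) = 1/(26479/20) = 20/26479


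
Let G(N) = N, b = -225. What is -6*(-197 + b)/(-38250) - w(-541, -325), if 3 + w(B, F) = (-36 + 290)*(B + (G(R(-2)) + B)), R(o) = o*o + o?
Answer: 1748808703/6375 ≈ 2.7432e+5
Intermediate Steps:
R(o) = o + o² (R(o) = o² + o = o + o²)
w(B, F) = 505 + 508*B (w(B, F) = -3 + (-36 + 290)*(B + (-2*(1 - 2) + B)) = -3 + 254*(B + (-2*(-1) + B)) = -3 + 254*(B + (2 + B)) = -3 + 254*(2 + 2*B) = -3 + (508 + 508*B) = 505 + 508*B)
-6*(-197 + b)/(-38250) - w(-541, -325) = -6*(-197 - 225)/(-38250) - (505 + 508*(-541)) = -6*(-422)*(-1/38250) - (505 - 274828) = 2532*(-1/38250) - 1*(-274323) = -422/6375 + 274323 = 1748808703/6375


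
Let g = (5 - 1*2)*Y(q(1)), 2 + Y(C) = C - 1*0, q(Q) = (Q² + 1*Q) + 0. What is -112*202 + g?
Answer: -22624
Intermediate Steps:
q(Q) = Q + Q² (q(Q) = (Q² + Q) + 0 = (Q + Q²) + 0 = Q + Q²)
Y(C) = -2 + C (Y(C) = -2 + (C - 1*0) = -2 + (C + 0) = -2 + C)
g = 0 (g = (5 - 1*2)*(-2 + 1*(1 + 1)) = (5 - 2)*(-2 + 1*2) = 3*(-2 + 2) = 3*0 = 0)
-112*202 + g = -112*202 + 0 = -22624 + 0 = -22624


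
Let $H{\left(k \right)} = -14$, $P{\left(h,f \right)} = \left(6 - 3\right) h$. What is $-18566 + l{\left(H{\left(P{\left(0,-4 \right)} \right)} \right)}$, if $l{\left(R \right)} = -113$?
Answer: $-18679$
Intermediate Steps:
$P{\left(h,f \right)} = 3 h$
$-18566 + l{\left(H{\left(P{\left(0,-4 \right)} \right)} \right)} = -18566 - 113 = -18679$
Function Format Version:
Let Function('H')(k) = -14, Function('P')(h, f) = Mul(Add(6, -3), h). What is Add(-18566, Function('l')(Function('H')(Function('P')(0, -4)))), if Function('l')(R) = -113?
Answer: -18679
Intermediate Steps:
Function('P')(h, f) = Mul(3, h)
Add(-18566, Function('l')(Function('H')(Function('P')(0, -4)))) = Add(-18566, -113) = -18679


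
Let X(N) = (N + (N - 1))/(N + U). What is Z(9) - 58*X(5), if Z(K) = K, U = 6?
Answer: -423/11 ≈ -38.455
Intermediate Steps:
X(N) = (-1 + 2*N)/(6 + N) (X(N) = (N + (N - 1))/(N + 6) = (N + (-1 + N))/(6 + N) = (-1 + 2*N)/(6 + N))
Z(9) - 58*X(5) = 9 - 58*(-1 + 2*5)/(6 + 5) = 9 - 58*(-1 + 10)/11 = 9 - 58*9/11 = 9 - 522/11 = -423/11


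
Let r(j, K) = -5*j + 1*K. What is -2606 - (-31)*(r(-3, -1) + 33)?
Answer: -1149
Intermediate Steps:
r(j, K) = K - 5*j (r(j, K) = -5*j + K = K - 5*j)
-2606 - (-31)*(r(-3, -1) + 33) = -2606 - (-31)*((-1 - 5*(-3)) + 33) = -2606 - (-31)*((-1 + 15) + 33) = -2606 - (-31)*(14 + 33) = -2606 - (-31)*47 = -2606 - 1*(-1457) = -2606 + 1457 = -1149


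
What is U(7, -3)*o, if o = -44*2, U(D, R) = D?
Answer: -616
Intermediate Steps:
o = -88
U(7, -3)*o = 7*(-88) = -616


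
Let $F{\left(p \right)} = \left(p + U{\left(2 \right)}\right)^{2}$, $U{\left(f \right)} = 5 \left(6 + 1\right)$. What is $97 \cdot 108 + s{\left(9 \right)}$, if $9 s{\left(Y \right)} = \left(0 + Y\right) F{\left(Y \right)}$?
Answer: $12412$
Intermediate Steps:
$U{\left(f \right)} = 35$ ($U{\left(f \right)} = 5 \cdot 7 = 35$)
$F{\left(p \right)} = \left(35 + p\right)^{2}$ ($F{\left(p \right)} = \left(p + 35\right)^{2} = \left(35 + p\right)^{2}$)
$s{\left(Y \right)} = \frac{Y \left(35 + Y\right)^{2}}{9}$ ($s{\left(Y \right)} = \frac{\left(0 + Y\right) \left(35 + Y\right)^{2}}{9} = \frac{Y \left(35 + Y\right)^{2}}{9}$)
$97 \cdot 108 + s{\left(9 \right)} = 97 \cdot 108 + \frac{1}{9} \cdot 9 \left(35 + 9\right)^{2} = 10476 + \frac{1}{9} \cdot 9 \cdot 44^{2} = 10476 + \frac{1}{9} \cdot 9 \cdot 1936 = 10476 + 1936 = 12412$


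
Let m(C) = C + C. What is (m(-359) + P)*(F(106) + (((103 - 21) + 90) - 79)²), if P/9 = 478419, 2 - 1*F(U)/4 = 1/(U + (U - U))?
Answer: 1975240112407/53 ≈ 3.7269e+10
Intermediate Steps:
m(C) = 2*C
F(U) = 8 - 4/U (F(U) = 8 - 4/(U + (U - U)) = 8 - 4/(U + 0) = 8 - 4/U)
P = 4305771 (P = 9*478419 = 4305771)
(m(-359) + P)*(F(106) + (((103 - 21) + 90) - 79)²) = (2*(-359) + 4305771)*((8 - 4/106) + (((103 - 21) + 90) - 79)²) = (-718 + 4305771)*((8 - 4*1/106) + ((82 + 90) - 79)²) = 4305053*((8 - 2/53) + (172 - 79)²) = 4305053*(422/53 + 93²) = 4305053*(422/53 + 8649) = 4305053*(458819/53) = 1975240112407/53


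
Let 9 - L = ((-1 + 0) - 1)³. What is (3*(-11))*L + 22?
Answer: -539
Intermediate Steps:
L = 17 (L = 9 - ((-1 + 0) - 1)³ = 9 - (-1 - 1)³ = 9 - 1*(-2)³ = 9 - 1*(-8) = 9 + 8 = 17)
(3*(-11))*L + 22 = (3*(-11))*17 + 22 = -33*17 + 22 = -561 + 22 = -539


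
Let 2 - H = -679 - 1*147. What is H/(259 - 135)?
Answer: 207/31 ≈ 6.6774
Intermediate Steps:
H = 828 (H = 2 - (-679 - 1*147) = 2 - (-679 - 147) = 2 - 1*(-826) = 2 + 826 = 828)
H/(259 - 135) = 828/(259 - 135) = 828/124 = 828*(1/124) = 207/31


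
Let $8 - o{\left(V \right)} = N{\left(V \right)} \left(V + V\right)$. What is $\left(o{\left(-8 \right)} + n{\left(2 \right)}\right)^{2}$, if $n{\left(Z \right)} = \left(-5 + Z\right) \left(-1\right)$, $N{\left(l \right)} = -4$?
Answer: $2809$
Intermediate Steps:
$n{\left(Z \right)} = 5 - Z$
$o{\left(V \right)} = 8 + 8 V$ ($o{\left(V \right)} = 8 - - 4 \left(V + V\right) = 8 - - 4 \cdot 2 V = 8 - - 8 V = 8 + 8 V$)
$\left(o{\left(-8 \right)} + n{\left(2 \right)}\right)^{2} = \left(\left(8 + 8 \left(-8\right)\right) + \left(5 - 2\right)\right)^{2} = \left(\left(8 - 64\right) + \left(5 - 2\right)\right)^{2} = \left(-56 + 3\right)^{2} = \left(-53\right)^{2} = 2809$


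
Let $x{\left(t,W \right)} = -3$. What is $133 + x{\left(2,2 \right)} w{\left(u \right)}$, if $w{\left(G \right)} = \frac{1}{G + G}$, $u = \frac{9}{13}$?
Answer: $\frac{785}{6} \approx 130.83$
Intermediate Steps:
$u = \frac{9}{13}$ ($u = 9 \cdot \frac{1}{13} = \frac{9}{13} \approx 0.69231$)
$w{\left(G \right)} = \frac{1}{2 G}$
$133 + x{\left(2,2 \right)} w{\left(u \right)} = 133 - 3 \frac{1}{2 \cdot \frac{9}{13}} = 133 - 3 \cdot \frac{1}{2} \cdot \frac{13}{9} = 133 - \frac{13}{6} = \frac{785}{6}$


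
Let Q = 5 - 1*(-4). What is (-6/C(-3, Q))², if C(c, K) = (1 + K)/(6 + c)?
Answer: 81/25 ≈ 3.2400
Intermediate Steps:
Q = 9 (Q = 5 + 4 = 9)
C(c, K) = (1 + K)/(6 + c)
(-6/C(-3, Q))² = (-6*(6 - 3)/(1 + 9))² = (-6/(10/3))² = (-6/((⅓)*10))² = (-6/10/3)² = (-6*3/10)² = (-9/5)² = 81/25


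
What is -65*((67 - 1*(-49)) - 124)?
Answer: 520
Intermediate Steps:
-65*((67 - 1*(-49)) - 124) = -65*((67 + 49) - 124) = -65*(116 - 124) = -65*(-8) = 520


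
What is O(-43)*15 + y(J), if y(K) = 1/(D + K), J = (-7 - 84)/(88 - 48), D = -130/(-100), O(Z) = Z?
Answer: -25195/39 ≈ -646.03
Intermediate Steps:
D = 13/10 (D = -130*(-1/100) = 13/10 ≈ 1.3000)
J = -91/40 ≈ -2.2750
y(K) = 1/(13/10 + K)
O(-43)*15 + y(J) = -43*15 + 10/(13 + 10*(-91/40)) = -645 + 10/(13 - 91/4) = -645 + 10/(-39/4) = -645 + 10*(-4/39) = -645 - 40/39 = -25195/39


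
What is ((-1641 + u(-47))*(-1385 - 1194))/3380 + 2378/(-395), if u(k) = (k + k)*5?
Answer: 428489723/267020 ≈ 1604.7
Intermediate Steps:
u(k) = 10*k (u(k) = (2*k)*5 = 10*k)
((-1641 + u(-47))*(-1385 - 1194))/3380 + 2378/(-395) = ((-1641 + 10*(-47))*(-1385 - 1194))/3380 + 2378/(-395) = ((-1641 - 470)*(-2579))*(1/3380) + 2378*(-1/395) = -2111*(-2579)*(1/3380) - 2378/395 = 5444269*(1/3380) - 2378/395 = 5444269/3380 - 2378/395 = 428489723/267020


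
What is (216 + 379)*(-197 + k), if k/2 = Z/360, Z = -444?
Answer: -356048/3 ≈ -1.1868e+5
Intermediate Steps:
k = -37/15 (k = 2*(-444/360) = 2*(-444*1/360) = 2*(-37/30) = -37/15 ≈ -2.4667)
(216 + 379)*(-197 + k) = (216 + 379)*(-197 - 37/15) = 595*(-2992/15) = -356048/3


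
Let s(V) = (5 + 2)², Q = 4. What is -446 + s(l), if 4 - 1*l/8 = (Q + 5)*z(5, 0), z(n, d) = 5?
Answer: -397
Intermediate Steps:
l = -328 (l = 32 - 8*(4 + 5)*5 = 32 - 72*5 = 32 - 8*45 = 32 - 360 = -328)
s(V) = 49 (s(V) = 7² = 49)
-446 + s(l) = -446 + 49 = -397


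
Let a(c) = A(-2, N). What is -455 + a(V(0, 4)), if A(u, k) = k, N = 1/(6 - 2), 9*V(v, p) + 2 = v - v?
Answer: -1819/4 ≈ -454.75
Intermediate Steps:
V(v, p) = -2/9 (V(v, p) = -2/9 + (v - v)/9 = -2/9 + (⅑)*0 = -2/9 + 0 = -2/9)
N = ¼ (N = 1/4 = ¼ ≈ 0.25000)
a(c) = ¼
-455 + a(V(0, 4)) = -455 + ¼ = -1819/4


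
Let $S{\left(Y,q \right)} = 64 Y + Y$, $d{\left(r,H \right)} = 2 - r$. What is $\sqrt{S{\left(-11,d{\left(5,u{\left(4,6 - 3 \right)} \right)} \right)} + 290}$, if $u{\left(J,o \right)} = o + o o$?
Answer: $5 i \sqrt{17} \approx 20.616 i$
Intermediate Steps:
$u{\left(J,o \right)} = o + o^{2}$
$S{\left(Y,q \right)} = 65 Y$
$\sqrt{S{\left(-11,d{\left(5,u{\left(4,6 - 3 \right)} \right)} \right)} + 290} = \sqrt{65 \left(-11\right) + 290} = \sqrt{-715 + 290} = \sqrt{-425} = 5 i \sqrt{17}$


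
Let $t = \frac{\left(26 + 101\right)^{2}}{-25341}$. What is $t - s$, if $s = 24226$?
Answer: $- \frac{613927195}{25341} \approx -24227.0$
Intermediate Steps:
$t = - \frac{16129}{25341}$ ($t = 127^{2} \left(- \frac{1}{25341}\right) = 16129 \left(- \frac{1}{25341}\right) = - \frac{16129}{25341} \approx -0.63648$)
$t - s = - \frac{16129}{25341} - 24226 = - \frac{613927195}{25341}$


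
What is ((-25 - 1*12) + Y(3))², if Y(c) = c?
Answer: 1156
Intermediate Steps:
((-25 - 1*12) + Y(3))² = ((-25 - 1*12) + 3)² = ((-25 - 12) + 3)² = (-37 + 3)² = (-34)² = 1156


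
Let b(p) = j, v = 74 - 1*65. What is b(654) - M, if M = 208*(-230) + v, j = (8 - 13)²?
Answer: 47856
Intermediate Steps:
j = 25 (j = (-5)² = 25)
v = 9 (v = 74 - 65 = 9)
M = -47831 (M = 208*(-230) + 9 = -47840 + 9 = -47831)
b(p) = 25
b(654) - M = 25 - 1*(-47831) = 25 + 47831 = 47856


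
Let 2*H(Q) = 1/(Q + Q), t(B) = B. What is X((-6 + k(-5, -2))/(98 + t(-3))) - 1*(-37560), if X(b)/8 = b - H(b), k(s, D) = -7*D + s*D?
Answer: 32106071/855 ≈ 37551.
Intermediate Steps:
k(s, D) = -7*D + D*s
H(Q) = 1/(4*Q) (H(Q) = 1/(2*(Q + Q)) = 1/(2*((2*Q))) = (1/(2*Q))/2 = 1/(4*Q))
X(b) = -2/b + 8*b (X(b) = 8*(b - 1/(4*b)) = -2/b + 8*b)
X((-6 + k(-5, -2))/(98 + t(-3))) - 1*(-37560) = (-2*(98 - 3)/(-6 - 2*(-7 - 5)) + 8*((-6 - 2*(-7 - 5))/(98 - 3))) - 1*(-37560) = (-2*95/(-6 - 2*(-12)) + 8*((-6 - 2*(-12))/95)) + 37560 = (-2*95/(-6 + 24) + 8*((-6 + 24)*(1/95))) + 37560 = (-2/(18*(1/95)) + 8*(18*(1/95))) + 37560 = (-2/18/95 + 8*(18/95)) + 37560 = (-2*95/18 + 144/95) + 37560 = (-95/9 + 144/95) + 37560 = -7729/855 + 37560 = 32106071/855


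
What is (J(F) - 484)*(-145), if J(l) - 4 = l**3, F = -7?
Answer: 119335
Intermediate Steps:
J(l) = 4 + l**3
(J(F) - 484)*(-145) = ((4 + (-7)**3) - 484)*(-145) = ((4 - 343) - 484)*(-145) = (-339 - 484)*(-145) = -823*(-145) = 119335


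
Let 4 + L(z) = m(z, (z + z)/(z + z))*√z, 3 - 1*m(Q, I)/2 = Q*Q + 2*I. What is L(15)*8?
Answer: -32 - 3584*√15 ≈ -13913.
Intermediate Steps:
m(Q, I) = 6 - 4*I - 2*Q² (m(Q, I) = 6 - 2*(Q*Q + 2*I) = 6 - 2*(Q² + 2*I) = 6 + (-4*I - 2*Q²) = 6 - 4*I - 2*Q²)
L(z) = -4 + √z*(2 - 2*z²) (L(z) = -4 + (6 - 4*(z + z)/(z + z) - 2*z²)*√z = -4 + (6 - 4*2*z/(2*z) - 2*z²)*√z = -4 + (6 - 4*2*z*1/(2*z) - 2*z²)*√z = -4 + (6 - 4*1 - 2*z²)*√z = -4 + (6 - 4 - 2*z²)*√z = -4 + (2 - 2*z²)*√z = -4 + √z*(2 - 2*z²))
L(15)*8 = (-4 + 2*√15*(1 - 1*15²))*8 = (-4 + 2*√15*(1 - 1*225))*8 = (-4 + 2*√15*(1 - 225))*8 = (-4 + 2*√15*(-224))*8 = (-4 - 448*√15)*8 = -32 - 3584*√15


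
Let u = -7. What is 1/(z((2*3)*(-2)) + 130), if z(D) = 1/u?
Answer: 7/909 ≈ 0.0077008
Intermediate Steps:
z(D) = -⅐ (z(D) = 1/(-7) = -⅐)
1/(z((2*3)*(-2)) + 130) = 1/(-⅐ + 130) = 1/(909/7) = 7/909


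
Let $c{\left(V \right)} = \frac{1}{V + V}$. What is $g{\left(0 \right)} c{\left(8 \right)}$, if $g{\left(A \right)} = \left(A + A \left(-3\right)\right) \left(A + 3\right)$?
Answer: $0$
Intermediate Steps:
$c{\left(V \right)} = \frac{1}{2 V}$
$g{\left(A \right)} = - 2 A \left(3 + A\right)$ ($g{\left(A \right)} = \left(A - 3 A\right) \left(3 + A\right) = - 2 A \left(3 + A\right)$)
$g{\left(0 \right)} c{\left(8 \right)} = \left(-2\right) 0 \left(3 + 0\right) \frac{1}{2 \cdot 8} = \left(-2\right) 0 \cdot 3 \cdot \frac{1}{2} \cdot \frac{1}{8} = 0 \cdot \frac{1}{16} = 0$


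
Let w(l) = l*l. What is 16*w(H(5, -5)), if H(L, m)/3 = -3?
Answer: 1296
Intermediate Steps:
H(L, m) = -9 (H(L, m) = 3*(-3) = -9)
w(l) = l²
16*w(H(5, -5)) = 16*(-9)² = 16*81 = 1296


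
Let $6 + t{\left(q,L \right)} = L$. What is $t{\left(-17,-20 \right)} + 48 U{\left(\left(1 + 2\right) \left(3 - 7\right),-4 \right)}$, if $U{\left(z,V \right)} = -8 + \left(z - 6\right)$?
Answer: $-1274$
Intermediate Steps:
$t{\left(q,L \right)} = -6 + L$
$U{\left(z,V \right)} = -14 + z$ ($U{\left(z,V \right)} = -8 + \left(z - 6\right) = -8 + \left(-6 + z\right) = -14 + z$)
$t{\left(-17,-20 \right)} + 48 U{\left(\left(1 + 2\right) \left(3 - 7\right),-4 \right)} = \left(-6 - 20\right) + 48 \left(-14 + \left(1 + 2\right) \left(3 - 7\right)\right) = -26 + 48 \left(-14 + 3 \left(-4\right)\right) = -26 + 48 \left(-14 - 12\right) = -26 + 48 \left(-26\right) = -26 - 1248 = -1274$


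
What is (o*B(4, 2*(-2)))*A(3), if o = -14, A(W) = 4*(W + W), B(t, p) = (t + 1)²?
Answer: -8400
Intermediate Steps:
B(t, p) = (1 + t)²
A(W) = 8*W (A(W) = 4*(2*W) = 8*W)
(o*B(4, 2*(-2)))*A(3) = (-14*(1 + 4)²)*(8*3) = -14*5²*24 = -14*25*24 = -350*24 = -8400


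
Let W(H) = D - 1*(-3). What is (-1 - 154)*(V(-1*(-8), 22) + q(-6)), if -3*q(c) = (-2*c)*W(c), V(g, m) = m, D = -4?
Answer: -4030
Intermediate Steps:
W(H) = -1 (W(H) = -4 - 1*(-3) = -4 + 3 = -1)
q(c) = -2*c/3 (q(c) = -(-2*c)*(-1)/3 = -2*c/3)
(-1 - 154)*(V(-1*(-8), 22) + q(-6)) = (-1 - 154)*(22 - ⅔*(-6)) = -155*(22 + 4) = -155*26 = -4030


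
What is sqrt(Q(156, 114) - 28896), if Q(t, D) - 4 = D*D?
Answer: 2*I*sqrt(3974) ≈ 126.08*I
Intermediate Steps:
Q(t, D) = 4 + D**2 (Q(t, D) = 4 + D*D = 4 + D**2)
sqrt(Q(156, 114) - 28896) = sqrt((4 + 114**2) - 28896) = sqrt((4 + 12996) - 28896) = sqrt(13000 - 28896) = sqrt(-15896) = 2*I*sqrt(3974)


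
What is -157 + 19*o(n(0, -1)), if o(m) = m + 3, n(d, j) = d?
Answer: -100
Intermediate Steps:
o(m) = 3 + m
-157 + 19*o(n(0, -1)) = -157 + 19*(3 + 0) = -157 + 19*3 = -157 + 57 = -100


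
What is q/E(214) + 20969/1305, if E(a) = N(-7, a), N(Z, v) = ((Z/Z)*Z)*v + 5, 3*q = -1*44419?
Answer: 50628982/1948365 ≈ 25.985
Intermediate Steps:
q = -44419/3 (q = (-1*44419)/3 = (1/3)*(-44419) = -44419/3 ≈ -14806.)
N(Z, v) = 5 + Z*v (N(Z, v) = (1*Z)*v + 5 = Z*v + 5 = 5 + Z*v)
E(a) = 5 - 7*a
q/E(214) + 20969/1305 = -44419/(3*(5 - 7*214)) + 20969/1305 = -44419/(3*(5 - 1498)) + 20969*(1/1305) = -44419/3/(-1493) + 20969/1305 = -44419/3*(-1/1493) + 20969/1305 = 44419/4479 + 20969/1305 = 50628982/1948365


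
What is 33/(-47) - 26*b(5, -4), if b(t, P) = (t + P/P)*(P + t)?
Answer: -7365/47 ≈ -156.70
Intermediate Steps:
b(t, P) = (1 + t)*(P + t) (b(t, P) = (t + 1)*(P + t) = (1 + t)*(P + t))
33/(-47) - 26*b(5, -4) = 33/(-47) - 26*(-4 + 5 + 5² - 4*5) = 33*(-1/47) - 26*(-4 + 5 + 25 - 20) = -33/47 - 26*6 = -33/47 - 156 = -7365/47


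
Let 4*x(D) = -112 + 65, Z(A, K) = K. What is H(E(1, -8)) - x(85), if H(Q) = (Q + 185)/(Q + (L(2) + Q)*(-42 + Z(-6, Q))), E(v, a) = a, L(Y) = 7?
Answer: 447/28 ≈ 15.964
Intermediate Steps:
x(D) = -47/4 (x(D) = (-112 + 65)/4 = (¼)*(-47) = -47/4)
H(Q) = (185 + Q)/(Q + (-42 + Q)*(7 + Q)) (H(Q) = (Q + 185)/(Q + (7 + Q)*(-42 + Q)) = (185 + Q)/(Q + (-42 + Q)*(7 + Q)))
H(E(1, -8)) - x(85) = (185 - 8)/(-294 + (-8)² - 34*(-8)) - 1*(-47/4) = 177/(-294 + 64 + 272) + 47/4 = 177/42 + 47/4 = (1/42)*177 + 47/4 = 59/14 + 47/4 = 447/28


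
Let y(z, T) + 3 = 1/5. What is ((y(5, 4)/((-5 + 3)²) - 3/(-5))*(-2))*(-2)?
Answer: -⅖ ≈ -0.40000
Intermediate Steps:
y(z, T) = -14/5 (y(z, T) = -3 + 1/5 = -3 + ⅕ = -14/5)
((y(5, 4)/((-5 + 3)²) - 3/(-5))*(-2))*(-2) = ((-14/(5*(-5 + 3)²) - 3/(-5))*(-2))*(-2) = ((-14/(5*((-2)²)) - 3*(-⅕))*(-2))*(-2) = ((-14/5/4 + ⅗)*(-2))*(-2) = ((-14/5*¼ + ⅗)*(-2))*(-2) = ((-7/10 + ⅗)*(-2))*(-2) = -⅒*(-2)*(-2) = (⅕)*(-2) = -⅖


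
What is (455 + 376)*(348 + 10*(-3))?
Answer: 264258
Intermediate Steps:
(455 + 376)*(348 + 10*(-3)) = 831*(348 - 30) = 831*318 = 264258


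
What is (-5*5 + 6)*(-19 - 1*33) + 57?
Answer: 1045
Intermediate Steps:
(-5*5 + 6)*(-19 - 1*33) + 57 = (-25 + 6)*(-19 - 33) + 57 = -19*(-52) + 57 = 988 + 57 = 1045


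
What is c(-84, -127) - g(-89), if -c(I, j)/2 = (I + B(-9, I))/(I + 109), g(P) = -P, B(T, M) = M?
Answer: -1889/25 ≈ -75.560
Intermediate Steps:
c(I, j) = -4*I/(109 + I) (c(I, j) = -2*(I + I)/(I + 109) = -2*2*I/(109 + I) = -4*I/(109 + I))
c(-84, -127) - g(-89) = -4*(-84)/(109 - 84) - (-1)*(-89) = -4*(-84)/25 - 1*89 = -4*(-84)*1/25 - 89 = 336/25 - 89 = -1889/25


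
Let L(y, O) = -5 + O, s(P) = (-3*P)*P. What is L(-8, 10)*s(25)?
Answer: -9375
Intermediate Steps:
s(P) = -3*P**2
L(-8, 10)*s(25) = (-5 + 10)*(-3*25**2) = 5*(-3*625) = 5*(-1875) = -9375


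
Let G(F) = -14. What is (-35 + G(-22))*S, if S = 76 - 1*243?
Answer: 8183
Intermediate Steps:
S = -167 (S = 76 - 243 = -167)
(-35 + G(-22))*S = (-35 - 14)*(-167) = -49*(-167) = 8183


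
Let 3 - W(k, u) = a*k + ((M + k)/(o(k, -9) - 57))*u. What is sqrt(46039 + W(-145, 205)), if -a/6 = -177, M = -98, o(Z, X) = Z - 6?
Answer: sqrt(540238933)/52 ≈ 446.98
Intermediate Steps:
o(Z, X) = -6 + Z
a = 1062 (a = -6*(-177) = 1062)
W(k, u) = 3 - 1062*k - u*(-98 + k)/(-63 + k) (W(k, u) = 3 - (1062*k + ((-98 + k)/((-6 + k) - 57))*u) = 3 - (1062*k + ((-98 + k)/(-63 + k))*u) = 3 - (1062*k + u*(-98 + k)/(-63 + k)) = 3 + (-1062*k - u*(-98 + k)/(-63 + k)) = 3 - 1062*k - u*(-98 + k)/(-63 + k))
sqrt(46039 + W(-145, 205)) = sqrt(46039 + (-189 - 1062*(-145)**2 + 98*205 + 66909*(-145) - 1*(-145)*205)/(-63 - 145)) = sqrt(46039 + (-189 - 1062*21025 + 20090 - 9701805 + 29725)/(-208)) = sqrt(46039 - (-189 - 22328550 + 20090 - 9701805 + 29725)/208) = sqrt(46039 - 1/208*(-31980729)) = sqrt(46039 + 31980729/208) = sqrt(41556841/208) = sqrt(540238933)/52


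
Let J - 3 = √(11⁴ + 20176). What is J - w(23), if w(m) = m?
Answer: -20 + √34817 ≈ 166.59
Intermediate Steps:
J = 3 + √34817 (J = 3 + √(11⁴ + 20176) = 3 + √(14641 + 20176) = 3 + √34817 ≈ 189.59)
J - w(23) = (3 + √34817) - 1*23 = (3 + √34817) - 23 = -20 + √34817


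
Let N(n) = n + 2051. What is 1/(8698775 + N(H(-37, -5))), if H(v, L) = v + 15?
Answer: 1/8700804 ≈ 1.1493e-7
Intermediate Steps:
H(v, L) = 15 + v
N(n) = 2051 + n
1/(8698775 + N(H(-37, -5))) = 1/(8698775 + (2051 + (15 - 37))) = 1/(8698775 + (2051 - 22)) = 1/(8698775 + 2029) = 1/8700804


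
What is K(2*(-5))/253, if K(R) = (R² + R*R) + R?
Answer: 190/253 ≈ 0.75099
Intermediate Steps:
K(R) = R + 2*R² (K(R) = (R² + R²) + R = 2*R² + R = R + 2*R²)
K(2*(-5))/253 = ((2*(-5))*(1 + 2*(2*(-5))))/253 = (-10*(1 + 2*(-10)))/253 = (-10*(1 - 20))/253 = (-10*(-19))/253 = (1/253)*190 = 190/253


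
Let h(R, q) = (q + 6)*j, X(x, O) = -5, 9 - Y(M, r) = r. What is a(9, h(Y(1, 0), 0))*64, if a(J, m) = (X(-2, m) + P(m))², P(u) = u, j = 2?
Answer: 3136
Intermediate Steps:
Y(M, r) = 9 - r
h(R, q) = 12 + 2*q (h(R, q) = (q + 6)*2 = (6 + q)*2 = 12 + 2*q)
a(J, m) = (-5 + m)²
a(9, h(Y(1, 0), 0))*64 = (-5 + (12 + 2*0))²*64 = (-5 + (12 + 0))²*64 = (-5 + 12)²*64 = 7²*64 = 49*64 = 3136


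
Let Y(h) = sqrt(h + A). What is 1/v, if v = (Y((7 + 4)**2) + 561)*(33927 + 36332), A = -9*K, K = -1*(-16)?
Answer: 561/22113598696 - I*sqrt(23)/22113598696 ≈ 2.5369e-8 - 2.1687e-10*I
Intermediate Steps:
K = 16
A = -144 (A = -9*16 = -144)
Y(h) = sqrt(-144 + h) (Y(h) = sqrt(h - 144) = sqrt(-144 + h))
v = 39415299 + 70259*I*sqrt(23) (v = (sqrt(-144 + (7 + 4)**2) + 561)*(33927 + 36332) = (sqrt(-144 + 11**2) + 561)*70259 = (sqrt(-144 + 121) + 561)*70259 = (sqrt(-23) + 561)*70259 = (I*sqrt(23) + 561)*70259 = (561 + I*sqrt(23))*70259 = 39415299 + 70259*I*sqrt(23) ≈ 3.9415e+7 + 3.3695e+5*I)
1/v = 1/(39415299 + 70259*I*sqrt(23))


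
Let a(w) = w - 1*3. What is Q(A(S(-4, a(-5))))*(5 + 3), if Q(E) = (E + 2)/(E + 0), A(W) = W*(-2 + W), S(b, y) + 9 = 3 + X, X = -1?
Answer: 520/63 ≈ 8.2540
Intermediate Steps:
a(w) = -3 + w (a(w) = w - 3 = -3 + w)
S(b, y) = -7 (S(b, y) = -9 + (3 - 1) = -9 + 2 = -7)
Q(E) = (2 + E)/E
Q(A(S(-4, a(-5))))*(5 + 3) = ((2 - 7*(-2 - 7))/((-7*(-2 - 7))))*(5 + 3) = ((2 - 7*(-9))/((-7*(-9))))*8 = ((2 + 63)/63)*8 = ((1/63)*65)*8 = (65/63)*8 = 520/63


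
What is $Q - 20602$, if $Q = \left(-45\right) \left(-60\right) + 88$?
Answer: $-17814$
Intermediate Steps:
$Q = 2788$ ($Q = 2700 + 88 = 2788$)
$Q - 20602 = 2788 - 20602 = -17814$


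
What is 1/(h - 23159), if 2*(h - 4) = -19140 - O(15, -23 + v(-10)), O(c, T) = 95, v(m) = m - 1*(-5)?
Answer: -2/65545 ≈ -3.0513e-5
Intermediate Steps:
v(m) = 5 + m (v(m) = m + 5 = 5 + m)
h = -19227/2 (h = 4 + (-19140 - 1*95)/2 = 4 + (-19140 - 95)/2 = 4 + (½)*(-19235) = 4 - 19235/2 = -19227/2 ≈ -9613.5)
1/(h - 23159) = 1/(-19227/2 - 23159) = 1/(-65545/2) = -2/65545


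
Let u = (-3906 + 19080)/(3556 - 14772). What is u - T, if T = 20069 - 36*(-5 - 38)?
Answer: -121235723/5608 ≈ -21618.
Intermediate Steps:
u = -7587/5608 (u = 15174/(-11216) = 15174*(-1/11216) = -7587/5608 ≈ -1.3529)
T = 21617 (T = 20069 - 36*(-43) = 20069 - 1*(-1548) = 20069 + 1548 = 21617)
u - T = -7587/5608 - 1*21617 = -7587/5608 - 21617 = -121235723/5608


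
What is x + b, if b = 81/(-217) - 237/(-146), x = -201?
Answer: -6328479/31682 ≈ -199.75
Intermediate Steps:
b = 39603/31682 (b = 81*(-1/217) - 237*(-1/146) = -81/217 + 237/146 = 39603/31682 ≈ 1.2500)
x + b = -201 + 39603/31682 = -6328479/31682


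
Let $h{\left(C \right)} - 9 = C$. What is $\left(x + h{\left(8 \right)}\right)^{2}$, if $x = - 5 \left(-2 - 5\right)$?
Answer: $2704$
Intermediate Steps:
$x = 35$ ($x = \left(-5\right) \left(-7\right) = 35$)
$h{\left(C \right)} = 9 + C$
$\left(x + h{\left(8 \right)}\right)^{2} = \left(35 + \left(9 + 8\right)\right)^{2} = \left(35 + 17\right)^{2} = 52^{2} = 2704$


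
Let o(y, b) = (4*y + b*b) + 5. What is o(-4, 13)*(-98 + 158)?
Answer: 9480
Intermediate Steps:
o(y, b) = 5 + b² + 4*y (o(y, b) = (4*y + b²) + 5 = (b² + 4*y) + 5 = 5 + b² + 4*y)
o(-4, 13)*(-98 + 158) = (5 + 13² + 4*(-4))*(-98 + 158) = (5 + 169 - 16)*60 = 158*60 = 9480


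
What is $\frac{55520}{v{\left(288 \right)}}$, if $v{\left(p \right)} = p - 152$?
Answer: $\frac{6940}{17} \approx 408.24$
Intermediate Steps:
$v{\left(p \right)} = -152 + p$ ($v{\left(p \right)} = p - 152 = -152 + p$)
$\frac{55520}{v{\left(288 \right)}} = \frac{55520}{-152 + 288} = \frac{55520}{136} = 55520 \cdot \frac{1}{136} = \frac{6940}{17}$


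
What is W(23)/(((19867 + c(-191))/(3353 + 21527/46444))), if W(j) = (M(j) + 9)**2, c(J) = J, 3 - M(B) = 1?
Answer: 18845539339/913832144 ≈ 20.623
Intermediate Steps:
M(B) = 2 (M(B) = 3 - 1*1 = 3 - 1 = 2)
W(j) = 121 (W(j) = (2 + 9)**2 = 11**2 = 121)
W(23)/(((19867 + c(-191))/(3353 + 21527/46444))) = 121/(((19867 - 191)/(3353 + 21527/46444))) = 121/((19676/(3353 + 21527*(1/46444)))) = 121/((19676/(3353 + 21527/46444))) = 121/((19676/(155748259/46444))) = 121/((19676*(46444/155748259))) = 121/(913832144/155748259) = 121*(155748259/913832144) = 18845539339/913832144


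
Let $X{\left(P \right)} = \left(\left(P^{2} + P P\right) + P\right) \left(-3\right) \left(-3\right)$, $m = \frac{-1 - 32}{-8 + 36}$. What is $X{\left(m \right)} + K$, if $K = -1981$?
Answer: $- \frac{770909}{392} \approx -1966.6$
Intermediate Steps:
$m = - \frac{33}{28} \approx -1.1786$
$X{\left(P \right)} = 9 P + 18 P^{2}$ ($X{\left(P \right)} = \left(\left(P^{2} + P^{2}\right) + P\right) \left(-3\right) \left(-3\right) = \left(2 P^{2} + P\right) \left(-3\right) \left(-3\right) = \left(P + 2 P^{2}\right) \left(-3\right) \left(-3\right) = \left(- 6 P^{2} - 3 P\right) \left(-3\right) = 9 P + 18 P^{2}$)
$X{\left(m \right)} + K = 9 \left(- \frac{33}{28}\right) \left(1 + 2 \left(- \frac{33}{28}\right)\right) - 1981 = 9 \left(- \frac{33}{28}\right) \left(1 - \frac{33}{14}\right) - 1981 = 9 \left(- \frac{33}{28}\right) \left(- \frac{19}{14}\right) - 1981 = \frac{5643}{392} - 1981 = - \frac{770909}{392}$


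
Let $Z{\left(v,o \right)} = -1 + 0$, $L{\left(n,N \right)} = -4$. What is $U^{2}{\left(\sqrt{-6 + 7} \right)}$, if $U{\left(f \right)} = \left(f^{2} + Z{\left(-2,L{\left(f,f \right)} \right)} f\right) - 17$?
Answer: $289$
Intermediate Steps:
$Z{\left(v,o \right)} = -1$
$U{\left(f \right)} = -17 + f^{2} - f$ ($U{\left(f \right)} = \left(f^{2} - f\right) - 17 = -17 + f^{2} - f$)
$U^{2}{\left(\sqrt{-6 + 7} \right)} = \left(-17 + \left(\sqrt{-6 + 7}\right)^{2} - \sqrt{-6 + 7}\right)^{2} = \left(-17 + \left(\sqrt{1}\right)^{2} - \sqrt{1}\right)^{2} = \left(-17 + 1^{2} - 1\right)^{2} = \left(-17 + 1 - 1\right)^{2} = \left(-17\right)^{2} = 289$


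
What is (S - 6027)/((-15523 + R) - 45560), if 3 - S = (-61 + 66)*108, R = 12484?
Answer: 6564/48599 ≈ 0.13506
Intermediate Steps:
S = -537 (S = 3 - (-61 + 66)*108 = 3 - 5*108 = 3 - 1*540 = 3 - 540 = -537)
(S - 6027)/((-15523 + R) - 45560) = (-537 - 6027)/((-15523 + 12484) - 45560) = -6564/(-3039 - 45560) = -6564/(-48599) = -6564*(-1/48599) = 6564/48599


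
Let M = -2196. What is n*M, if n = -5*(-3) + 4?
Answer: -41724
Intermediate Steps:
n = 19 (n = 15 + 4 = 19)
n*M = 19*(-2196) = -41724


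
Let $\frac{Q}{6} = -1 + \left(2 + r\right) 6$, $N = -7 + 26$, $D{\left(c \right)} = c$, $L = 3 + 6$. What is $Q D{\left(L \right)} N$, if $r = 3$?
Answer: $29754$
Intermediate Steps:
$L = 9$
$N = 19$
$Q = 174$ ($Q = 6 \left(-1 + \left(2 + 3\right) 6\right) = 6 \left(-1 + 5 \cdot 6\right) = 6 \left(-1 + 30\right) = 6 \cdot 29 = 174$)
$Q D{\left(L \right)} N = 174 \cdot 9 \cdot 19 = 1566 \cdot 19 = 29754$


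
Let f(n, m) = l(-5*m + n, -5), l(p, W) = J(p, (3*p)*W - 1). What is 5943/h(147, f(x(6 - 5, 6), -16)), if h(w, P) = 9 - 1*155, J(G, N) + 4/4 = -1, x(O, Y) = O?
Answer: -5943/146 ≈ -40.706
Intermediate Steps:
J(G, N) = -2 (J(G, N) = -1 - 1 = -2)
l(p, W) = -2
f(n, m) = -2
h(w, P) = -146 (h(w, P) = 9 - 155 = -146)
5943/h(147, f(x(6 - 5, 6), -16)) = 5943/(-146) = 5943*(-1/146) = -5943/146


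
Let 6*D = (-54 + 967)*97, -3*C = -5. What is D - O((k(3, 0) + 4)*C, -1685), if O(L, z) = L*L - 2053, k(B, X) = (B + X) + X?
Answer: 300187/18 ≈ 16677.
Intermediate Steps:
C = 5/3 (C = -⅓*(-5) = 5/3 ≈ 1.6667)
k(B, X) = B + 2*X
D = 88561/6 (D = ((-54 + 967)*97)/6 = (913*97)/6 = (⅙)*88561 = 88561/6 ≈ 14760.)
O(L, z) = -2053 + L² (O(L, z) = L² - 2053 = -2053 + L²)
D - O((k(3, 0) + 4)*C, -1685) = 88561/6 - (-2053 + (((3 + 2*0) + 4)*(5/3))²) = 88561/6 - (-2053 + (((3 + 0) + 4)*(5/3))²) = 88561/6 - (-2053 + ((3 + 4)*(5/3))²) = 88561/6 - (-2053 + (7*(5/3))²) = 88561/6 - (-2053 + (35/3)²) = 88561/6 - (-2053 + 1225/9) = 88561/6 - 1*(-17252/9) = 88561/6 + 17252/9 = 300187/18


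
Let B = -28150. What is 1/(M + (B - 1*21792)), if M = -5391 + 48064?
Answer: -1/7269 ≈ -0.00013757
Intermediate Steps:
M = 42673
1/(M + (B - 1*21792)) = 1/(42673 + (-28150 - 1*21792)) = 1/(42673 + (-28150 - 21792)) = 1/(42673 - 49942) = 1/(-7269) = -1/7269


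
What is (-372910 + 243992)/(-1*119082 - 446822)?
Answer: 64459/282952 ≈ 0.22781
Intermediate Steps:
(-372910 + 243992)/(-1*119082 - 446822) = -128918/(-119082 - 446822) = -128918/(-565904) = -128918*(-1/565904) = 64459/282952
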